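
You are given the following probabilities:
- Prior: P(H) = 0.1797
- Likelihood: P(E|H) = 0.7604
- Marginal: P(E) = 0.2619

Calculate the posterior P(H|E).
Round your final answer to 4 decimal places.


Using Bayes' theorem:

P(H|E) = P(E|H) × P(H) / P(E)
       = 0.7604 × 0.1797 / 0.2619
       = 0.13664388 / 0.2619
       = 0.5217

The evidence strengthens our belief in H.
Prior: 0.1797 → Posterior: 0.5217


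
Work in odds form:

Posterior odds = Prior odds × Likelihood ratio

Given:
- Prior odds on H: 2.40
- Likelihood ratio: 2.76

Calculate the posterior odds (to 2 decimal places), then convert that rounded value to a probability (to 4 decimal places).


Step 1: Calculate posterior odds
Posterior odds = Prior odds × LR
               = 2.40 × 2.76
               = 6.62

Step 2: Convert to probability
P(H|E) = Posterior odds / (1 + Posterior odds)
       = 6.62 / (1 + 6.62)
       = 6.62 / 7.62
       = 0.8688

The evidence increased P(H) from 0.7059 to 0.8688.


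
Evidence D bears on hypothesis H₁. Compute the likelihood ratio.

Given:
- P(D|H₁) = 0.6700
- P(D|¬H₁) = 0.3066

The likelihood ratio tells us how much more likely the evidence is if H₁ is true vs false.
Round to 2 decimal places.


Likelihood Ratio (LR) = P(D|H₁) / P(D|¬H₁)

LR = 0.6700 / 0.3066
   = 2.19

The evidence is 2.19 times more likely if H₁ is true than if H₁ is false.
Since LR > 1, the evidence supports H₁ over ¬H₁.


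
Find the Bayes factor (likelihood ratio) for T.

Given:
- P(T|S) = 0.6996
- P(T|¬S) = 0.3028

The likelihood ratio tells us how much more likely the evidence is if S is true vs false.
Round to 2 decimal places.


Likelihood Ratio (LR) = P(T|S) / P(T|¬S)

LR = 0.6996 / 0.3028
   = 2.31

The evidence is 2.31 times more likely if S is true than if S is false.
Since LR > 1, the evidence supports S over ¬S.


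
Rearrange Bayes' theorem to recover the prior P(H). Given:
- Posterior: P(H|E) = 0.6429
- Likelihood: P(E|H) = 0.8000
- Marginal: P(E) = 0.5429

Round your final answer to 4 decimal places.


From Bayes' theorem: P(H|E) = P(E|H) × P(H) / P(E)

Rearranging for P(H):
P(H) = P(H|E) × P(E) / P(E|H)
     = 0.6429 × 0.5429 / 0.8000
     = 0.34903041 / 0.8000
     = 0.4363


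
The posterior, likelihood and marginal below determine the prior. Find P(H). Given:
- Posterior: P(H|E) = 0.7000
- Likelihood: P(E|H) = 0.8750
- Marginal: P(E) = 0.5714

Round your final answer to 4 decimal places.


From Bayes' theorem: P(H|E) = P(E|H) × P(H) / P(E)

Rearranging for P(H):
P(H) = P(H|E) × P(E) / P(E|H)
     = 0.7000 × 0.5714 / 0.8750
     = 0.39998000 / 0.8750
     = 0.4571


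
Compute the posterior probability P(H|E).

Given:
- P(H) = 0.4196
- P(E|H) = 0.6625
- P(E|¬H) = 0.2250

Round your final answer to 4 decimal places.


Bayes' theorem: P(H|E) = P(E|H) × P(H) / P(E)

Step 1: Calculate P(E) using law of total probability
P(E) = P(E|H)P(H) + P(E|¬H)P(¬H)
     = 0.6625 × 0.4196 + 0.2250 × 0.5804
     = 0.27798500 + 0.13059000
     = 0.40857500

Step 2: Apply Bayes' theorem
P(H|E) = P(E|H) × P(H) / P(E)
       = 0.27798500 / 0.40857500
       = 0.6804


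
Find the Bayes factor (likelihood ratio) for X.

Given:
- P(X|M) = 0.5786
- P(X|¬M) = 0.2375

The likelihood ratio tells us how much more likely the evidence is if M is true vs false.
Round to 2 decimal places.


Likelihood Ratio (LR) = P(X|M) / P(X|¬M)

LR = 0.5786 / 0.2375
   = 2.44

The evidence is 2.44 times more likely if M is true than if M is false.
Since LR > 1, the evidence supports M over ¬M.


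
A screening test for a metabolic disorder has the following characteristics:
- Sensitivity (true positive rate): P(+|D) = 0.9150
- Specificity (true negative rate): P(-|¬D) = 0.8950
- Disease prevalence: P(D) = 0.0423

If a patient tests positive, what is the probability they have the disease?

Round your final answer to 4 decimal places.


Let D = has disease, + = positive test

Given:
- P(D) = 0.0423 (prevalence)
- P(+|D) = 0.9150 (sensitivity)
- P(-|¬D) = 0.8950 (specificity)
- P(+|¬D) = 0.1050 (false positive rate = 1 - specificity)

Step 1: Find P(+)
P(+) = P(+|D)P(D) + P(+|¬D)P(¬D)
     = 0.9150 × 0.0423 + 0.1050 × 0.9577
     = 0.03870450 + 0.10055850
     = 0.13926300

Step 2: Apply Bayes' theorem for P(D|+)
P(D|+) = P(+|D)P(D) / P(+)
       = 0.03870450 / 0.13926300
       = 0.2779


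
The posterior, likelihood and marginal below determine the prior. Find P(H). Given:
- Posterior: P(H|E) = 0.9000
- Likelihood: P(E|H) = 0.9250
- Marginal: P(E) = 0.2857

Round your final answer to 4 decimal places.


From Bayes' theorem: P(H|E) = P(E|H) × P(H) / P(E)

Rearranging for P(H):
P(H) = P(H|E) × P(E) / P(E|H)
     = 0.9000 × 0.2857 / 0.9250
     = 0.25713000 / 0.9250
     = 0.2780


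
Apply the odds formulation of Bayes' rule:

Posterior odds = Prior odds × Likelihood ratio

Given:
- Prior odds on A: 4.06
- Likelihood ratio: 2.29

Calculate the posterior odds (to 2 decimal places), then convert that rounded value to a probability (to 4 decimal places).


Step 1: Calculate posterior odds
Posterior odds = Prior odds × LR
               = 4.06 × 2.29
               = 9.30

Step 2: Convert to probability
P(A|E) = Posterior odds / (1 + Posterior odds)
       = 9.30 / (1 + 9.30)
       = 9.30 / 10.30
       = 0.9029

The evidence increased P(A) from 0.8024 to 0.9029.


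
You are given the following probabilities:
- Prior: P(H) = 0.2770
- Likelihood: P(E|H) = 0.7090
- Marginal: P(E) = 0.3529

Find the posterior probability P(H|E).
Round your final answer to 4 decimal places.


Using Bayes' theorem:

P(H|E) = P(E|H) × P(H) / P(E)
       = 0.7090 × 0.2770 / 0.3529
       = 0.19639300 / 0.3529
       = 0.5565

The evidence strengthens our belief in H.
Prior: 0.2770 → Posterior: 0.5565


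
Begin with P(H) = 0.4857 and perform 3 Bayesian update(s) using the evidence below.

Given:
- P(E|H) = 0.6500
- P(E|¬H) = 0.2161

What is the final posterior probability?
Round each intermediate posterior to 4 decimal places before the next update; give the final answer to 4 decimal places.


Sequential Bayesian updating:

Initial prior: P(H) = 0.4857

Update 1:
  P(E) = 0.6500 × 0.4857 + 0.2161 × 0.5143 = 0.31570500 + 0.11114023 = 0.42684523
  P(H|E) = 0.31570500 / 0.42684523 = 0.7396

Update 2:
  P(E) = 0.6500 × 0.7396 + 0.2161 × 0.2604 = 0.48074000 + 0.05627244 = 0.53701244
  P(H|E) = 0.48074000 / 0.53701244 = 0.8952

Update 3:
  P(E) = 0.6500 × 0.8952 + 0.2161 × 0.1048 = 0.58188000 + 0.02264728 = 0.60452728
  P(H|E) = 0.58188000 / 0.60452728 = 0.9625

Final posterior: 0.9625


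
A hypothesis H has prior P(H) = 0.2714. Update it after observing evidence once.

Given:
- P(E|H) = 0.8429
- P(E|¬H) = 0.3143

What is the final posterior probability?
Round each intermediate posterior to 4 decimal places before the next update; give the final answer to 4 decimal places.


Sequential Bayesian updating:

Initial prior: P(H) = 0.2714

Update 1:
  P(E) = 0.8429 × 0.2714 + 0.3143 × 0.7286 = 0.22876306 + 0.22899898 = 0.45776204
  P(H|E) = 0.22876306 / 0.45776204 = 0.4997

Final posterior: 0.4997


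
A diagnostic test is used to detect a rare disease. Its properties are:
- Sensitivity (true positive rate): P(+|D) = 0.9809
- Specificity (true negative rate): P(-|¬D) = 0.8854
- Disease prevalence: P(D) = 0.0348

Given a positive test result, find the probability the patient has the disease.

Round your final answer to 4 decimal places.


Let D = has disease, + = positive test

Given:
- P(D) = 0.0348 (prevalence)
- P(+|D) = 0.9809 (sensitivity)
- P(-|¬D) = 0.8854 (specificity)
- P(+|¬D) = 0.1146 (false positive rate = 1 - specificity)

Step 1: Find P(+)
P(+) = P(+|D)P(D) + P(+|¬D)P(¬D)
     = 0.9809 × 0.0348 + 0.1146 × 0.9652
     = 0.03413532 + 0.11061192
     = 0.14474724

Step 2: Apply Bayes' theorem for P(D|+)
P(D|+) = P(+|D)P(D) / P(+)
       = 0.03413532 / 0.14474724
       = 0.2358


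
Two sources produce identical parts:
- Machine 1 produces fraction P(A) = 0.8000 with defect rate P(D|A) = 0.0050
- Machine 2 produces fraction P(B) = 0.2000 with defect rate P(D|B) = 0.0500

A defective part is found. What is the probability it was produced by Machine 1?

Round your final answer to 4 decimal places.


Let A = from Machine 1, D = defective

Given:
- P(A) = 0.8000, P(B) = 0.2000
- P(D|A) = 0.0050, P(D|B) = 0.0500

Step 1: Find P(D)
P(D) = P(D|A)P(A) + P(D|B)P(B)
     = 0.0050 × 0.8000 + 0.0500 × 0.2000
     = 0.00400000 + 0.01000000
     = 0.01400000

Step 2: Apply Bayes' theorem
P(A|D) = P(D|A)P(A) / P(D)
       = 0.00400000 / 0.01400000
       = 0.2857


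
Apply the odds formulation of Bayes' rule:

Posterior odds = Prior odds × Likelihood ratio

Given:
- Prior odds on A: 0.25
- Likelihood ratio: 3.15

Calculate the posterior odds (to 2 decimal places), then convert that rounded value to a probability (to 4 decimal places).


Step 1: Calculate posterior odds
Posterior odds = Prior odds × LR
               = 0.25 × 3.15
               = 0.79

Step 2: Convert to probability
P(A|E) = Posterior odds / (1 + Posterior odds)
       = 0.79 / (1 + 0.79)
       = 0.79 / 1.79
       = 0.4413

The evidence increased P(A) from 0.2000 to 0.4413.


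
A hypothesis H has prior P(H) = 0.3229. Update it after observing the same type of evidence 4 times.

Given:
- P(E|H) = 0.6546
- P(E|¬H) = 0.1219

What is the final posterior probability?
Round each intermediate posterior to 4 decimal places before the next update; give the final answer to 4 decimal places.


Sequential Bayesian updating:

Initial prior: P(H) = 0.3229

Update 1:
  P(E) = 0.6546 × 0.3229 + 0.1219 × 0.6771 = 0.21137034 + 0.08253849 = 0.29390883
  P(H|E) = 0.21137034 / 0.29390883 = 0.7192

Update 2:
  P(E) = 0.6546 × 0.7192 + 0.1219 × 0.2808 = 0.47078832 + 0.03422952 = 0.50501784
  P(H|E) = 0.47078832 / 0.50501784 = 0.9322

Update 3:
  P(E) = 0.6546 × 0.9322 + 0.1219 × 0.0678 = 0.61021812 + 0.00826482 = 0.61848294
  P(H|E) = 0.61021812 / 0.61848294 = 0.9866

Update 4:
  P(E) = 0.6546 × 0.9866 + 0.1219 × 0.0134 = 0.64582836 + 0.00163346 = 0.64746182
  P(H|E) = 0.64582836 / 0.64746182 = 0.9975

Final posterior: 0.9975


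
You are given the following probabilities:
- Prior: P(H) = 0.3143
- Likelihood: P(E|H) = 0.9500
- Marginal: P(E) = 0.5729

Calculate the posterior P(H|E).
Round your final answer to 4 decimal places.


Using Bayes' theorem:

P(H|E) = P(E|H) × P(H) / P(E)
       = 0.9500 × 0.3143 / 0.5729
       = 0.29858500 / 0.5729
       = 0.5212

The evidence strengthens our belief in H.
Prior: 0.3143 → Posterior: 0.5212


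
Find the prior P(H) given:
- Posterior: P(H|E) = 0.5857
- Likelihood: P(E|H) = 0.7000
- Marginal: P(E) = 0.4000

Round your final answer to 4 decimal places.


From Bayes' theorem: P(H|E) = P(E|H) × P(H) / P(E)

Rearranging for P(H):
P(H) = P(H|E) × P(E) / P(E|H)
     = 0.5857 × 0.4000 / 0.7000
     = 0.23428000 / 0.7000
     = 0.3347


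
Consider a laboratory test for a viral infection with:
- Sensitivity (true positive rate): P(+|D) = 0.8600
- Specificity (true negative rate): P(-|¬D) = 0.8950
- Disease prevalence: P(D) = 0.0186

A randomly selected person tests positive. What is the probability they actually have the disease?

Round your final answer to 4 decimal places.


Let D = has disease, + = positive test

Given:
- P(D) = 0.0186 (prevalence)
- P(+|D) = 0.8600 (sensitivity)
- P(-|¬D) = 0.8950 (specificity)
- P(+|¬D) = 0.1050 (false positive rate = 1 - specificity)

Step 1: Find P(+)
P(+) = P(+|D)P(D) + P(+|¬D)P(¬D)
     = 0.8600 × 0.0186 + 0.1050 × 0.9814
     = 0.01599600 + 0.10304700
     = 0.11904300

Step 2: Apply Bayes' theorem for P(D|+)
P(D|+) = P(+|D)P(D) / P(+)
       = 0.01599600 / 0.11904300
       = 0.1344


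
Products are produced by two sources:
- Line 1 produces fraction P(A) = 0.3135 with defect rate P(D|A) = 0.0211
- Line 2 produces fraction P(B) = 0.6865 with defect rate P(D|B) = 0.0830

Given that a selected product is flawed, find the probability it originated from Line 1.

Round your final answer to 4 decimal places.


Let A = from Line 1, D = flawed

Given:
- P(A) = 0.3135, P(B) = 0.6865
- P(D|A) = 0.0211, P(D|B) = 0.0830

Step 1: Find P(D)
P(D) = P(D|A)P(A) + P(D|B)P(B)
     = 0.0211 × 0.3135 + 0.0830 × 0.6865
     = 0.00661485 + 0.05697950
     = 0.06359435

Step 2: Apply Bayes' theorem
P(A|D) = P(D|A)P(A) / P(D)
       = 0.00661485 / 0.06359435
       = 0.1040


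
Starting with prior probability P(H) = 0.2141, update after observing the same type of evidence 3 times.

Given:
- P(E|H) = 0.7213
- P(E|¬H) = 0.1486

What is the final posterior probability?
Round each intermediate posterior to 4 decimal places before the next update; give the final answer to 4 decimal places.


Sequential Bayesian updating:

Initial prior: P(H) = 0.2141

Update 1:
  P(E) = 0.7213 × 0.2141 + 0.1486 × 0.7859 = 0.15443033 + 0.11678474 = 0.27121507
  P(H|E) = 0.15443033 / 0.27121507 = 0.5694

Update 2:
  P(E) = 0.7213 × 0.5694 + 0.1486 × 0.4306 = 0.41070822 + 0.06398716 = 0.47469538
  P(H|E) = 0.41070822 / 0.47469538 = 0.8652

Update 3:
  P(E) = 0.7213 × 0.8652 + 0.1486 × 0.1348 = 0.62406876 + 0.02003128 = 0.64410004
  P(H|E) = 0.62406876 / 0.64410004 = 0.9689

Final posterior: 0.9689


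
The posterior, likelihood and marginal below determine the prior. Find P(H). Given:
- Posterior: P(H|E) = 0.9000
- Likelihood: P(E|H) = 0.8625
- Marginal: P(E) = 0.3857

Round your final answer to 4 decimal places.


From Bayes' theorem: P(H|E) = P(E|H) × P(H) / P(E)

Rearranging for P(H):
P(H) = P(H|E) × P(E) / P(E|H)
     = 0.9000 × 0.3857 / 0.8625
     = 0.34713000 / 0.8625
     = 0.4025


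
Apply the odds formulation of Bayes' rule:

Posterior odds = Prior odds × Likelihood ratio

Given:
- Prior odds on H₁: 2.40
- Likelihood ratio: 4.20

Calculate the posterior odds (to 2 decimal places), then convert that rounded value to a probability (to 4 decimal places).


Step 1: Calculate posterior odds
Posterior odds = Prior odds × LR
               = 2.40 × 4.20
               = 10.08

Step 2: Convert to probability
P(H₁|E) = Posterior odds / (1 + Posterior odds)
       = 10.08 / (1 + 10.08)
       = 10.08 / 11.08
       = 0.9097

The evidence increased P(H₁) from 0.7059 to 0.9097.


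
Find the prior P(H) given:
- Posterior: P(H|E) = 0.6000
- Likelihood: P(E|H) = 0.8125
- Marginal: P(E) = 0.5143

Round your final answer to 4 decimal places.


From Bayes' theorem: P(H|E) = P(E|H) × P(H) / P(E)

Rearranging for P(H):
P(H) = P(H|E) × P(E) / P(E|H)
     = 0.6000 × 0.5143 / 0.8125
     = 0.30858000 / 0.8125
     = 0.3798


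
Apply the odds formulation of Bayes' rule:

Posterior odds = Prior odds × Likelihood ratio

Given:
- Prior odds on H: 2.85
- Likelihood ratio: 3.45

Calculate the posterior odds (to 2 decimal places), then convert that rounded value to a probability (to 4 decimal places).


Step 1: Calculate posterior odds
Posterior odds = Prior odds × LR
               = 2.85 × 3.45
               = 9.83

Step 2: Convert to probability
P(H|E) = Posterior odds / (1 + Posterior odds)
       = 9.83 / (1 + 9.83)
       = 9.83 / 10.83
       = 0.9077

The evidence increased P(H) from 0.7403 to 0.9077.


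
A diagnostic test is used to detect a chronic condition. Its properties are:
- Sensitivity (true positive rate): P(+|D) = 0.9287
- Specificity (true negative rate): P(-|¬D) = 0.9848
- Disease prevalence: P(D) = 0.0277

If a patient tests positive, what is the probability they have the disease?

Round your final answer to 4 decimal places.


Let D = has disease, + = positive test

Given:
- P(D) = 0.0277 (prevalence)
- P(+|D) = 0.9287 (sensitivity)
- P(-|¬D) = 0.9848 (specificity)
- P(+|¬D) = 0.0152 (false positive rate = 1 - specificity)

Step 1: Find P(+)
P(+) = P(+|D)P(D) + P(+|¬D)P(¬D)
     = 0.9287 × 0.0277 + 0.0152 × 0.9723
     = 0.02572499 + 0.01477896
     = 0.04050395

Step 2: Apply Bayes' theorem for P(D|+)
P(D|+) = P(+|D)P(D) / P(+)
       = 0.02572499 / 0.04050395
       = 0.6351


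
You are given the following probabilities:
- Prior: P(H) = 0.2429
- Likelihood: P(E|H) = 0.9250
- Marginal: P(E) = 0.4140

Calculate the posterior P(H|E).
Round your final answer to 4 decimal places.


Using Bayes' theorem:

P(H|E) = P(E|H) × P(H) / P(E)
       = 0.9250 × 0.2429 / 0.4140
       = 0.22468250 / 0.4140
       = 0.5427

The evidence strengthens our belief in H.
Prior: 0.2429 → Posterior: 0.5427


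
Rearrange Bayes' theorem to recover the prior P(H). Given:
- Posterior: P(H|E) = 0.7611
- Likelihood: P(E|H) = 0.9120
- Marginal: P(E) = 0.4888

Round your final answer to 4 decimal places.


From Bayes' theorem: P(H|E) = P(E|H) × P(H) / P(E)

Rearranging for P(H):
P(H) = P(H|E) × P(E) / P(E|H)
     = 0.7611 × 0.4888 / 0.9120
     = 0.37202568 / 0.9120
     = 0.4079


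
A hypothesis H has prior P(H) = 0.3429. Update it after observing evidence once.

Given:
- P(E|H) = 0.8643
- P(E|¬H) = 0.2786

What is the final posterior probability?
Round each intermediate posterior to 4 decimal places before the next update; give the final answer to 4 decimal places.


Sequential Bayesian updating:

Initial prior: P(H) = 0.3429

Update 1:
  P(E) = 0.8643 × 0.3429 + 0.2786 × 0.6571 = 0.29636847 + 0.18306806 = 0.47943653
  P(H|E) = 0.29636847 / 0.47943653 = 0.6182

Final posterior: 0.6182


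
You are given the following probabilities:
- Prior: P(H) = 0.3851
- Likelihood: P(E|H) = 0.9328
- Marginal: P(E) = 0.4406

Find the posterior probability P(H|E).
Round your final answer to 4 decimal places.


Using Bayes' theorem:

P(H|E) = P(E|H) × P(H) / P(E)
       = 0.9328 × 0.3851 / 0.4406
       = 0.35922128 / 0.4406
       = 0.8153

The evidence strengthens our belief in H.
Prior: 0.3851 → Posterior: 0.8153


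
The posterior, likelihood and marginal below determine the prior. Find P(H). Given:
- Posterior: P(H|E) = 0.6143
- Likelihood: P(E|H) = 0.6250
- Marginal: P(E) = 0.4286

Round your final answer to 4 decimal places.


From Bayes' theorem: P(H|E) = P(E|H) × P(H) / P(E)

Rearranging for P(H):
P(H) = P(H|E) × P(E) / P(E|H)
     = 0.6143 × 0.4286 / 0.6250
     = 0.26328898 / 0.6250
     = 0.4213


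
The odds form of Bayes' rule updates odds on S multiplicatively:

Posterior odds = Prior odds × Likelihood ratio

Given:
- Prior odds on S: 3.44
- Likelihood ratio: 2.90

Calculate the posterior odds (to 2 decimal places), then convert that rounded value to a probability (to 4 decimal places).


Step 1: Calculate posterior odds
Posterior odds = Prior odds × LR
               = 3.44 × 2.90
               = 9.98

Step 2: Convert to probability
P(S|E) = Posterior odds / (1 + Posterior odds)
       = 9.98 / (1 + 9.98)
       = 9.98 / 10.98
       = 0.9089

The evidence increased P(S) from 0.7748 to 0.9089.


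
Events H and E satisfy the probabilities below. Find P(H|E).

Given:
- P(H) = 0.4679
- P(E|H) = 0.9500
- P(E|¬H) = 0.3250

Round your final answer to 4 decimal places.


Bayes' theorem: P(H|E) = P(E|H) × P(H) / P(E)

Step 1: Calculate P(E) using law of total probability
P(E) = P(E|H)P(H) + P(E|¬H)P(¬H)
     = 0.9500 × 0.4679 + 0.3250 × 0.5321
     = 0.44450500 + 0.17293250
     = 0.61743750

Step 2: Apply Bayes' theorem
P(H|E) = P(E|H) × P(H) / P(E)
       = 0.44450500 / 0.61743750
       = 0.7199


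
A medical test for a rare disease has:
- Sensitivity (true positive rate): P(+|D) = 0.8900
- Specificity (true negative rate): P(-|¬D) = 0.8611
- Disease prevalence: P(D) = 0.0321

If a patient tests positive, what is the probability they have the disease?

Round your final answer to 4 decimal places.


Let D = has disease, + = positive test

Given:
- P(D) = 0.0321 (prevalence)
- P(+|D) = 0.8900 (sensitivity)
- P(-|¬D) = 0.8611 (specificity)
- P(+|¬D) = 0.1389 (false positive rate = 1 - specificity)

Step 1: Find P(+)
P(+) = P(+|D)P(D) + P(+|¬D)P(¬D)
     = 0.8900 × 0.0321 + 0.1389 × 0.9679
     = 0.02856900 + 0.13444131
     = 0.16301031

Step 2: Apply Bayes' theorem for P(D|+)
P(D|+) = P(+|D)P(D) / P(+)
       = 0.02856900 / 0.16301031
       = 0.1753


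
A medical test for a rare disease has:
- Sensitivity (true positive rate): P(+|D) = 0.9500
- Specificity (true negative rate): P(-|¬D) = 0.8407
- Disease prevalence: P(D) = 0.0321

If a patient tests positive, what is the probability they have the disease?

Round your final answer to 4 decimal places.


Let D = has disease, + = positive test

Given:
- P(D) = 0.0321 (prevalence)
- P(+|D) = 0.9500 (sensitivity)
- P(-|¬D) = 0.8407 (specificity)
- P(+|¬D) = 0.1593 (false positive rate = 1 - specificity)

Step 1: Find P(+)
P(+) = P(+|D)P(D) + P(+|¬D)P(¬D)
     = 0.9500 × 0.0321 + 0.1593 × 0.9679
     = 0.03049500 + 0.15418647
     = 0.18468147

Step 2: Apply Bayes' theorem for P(D|+)
P(D|+) = P(+|D)P(D) / P(+)
       = 0.03049500 / 0.18468147
       = 0.1651


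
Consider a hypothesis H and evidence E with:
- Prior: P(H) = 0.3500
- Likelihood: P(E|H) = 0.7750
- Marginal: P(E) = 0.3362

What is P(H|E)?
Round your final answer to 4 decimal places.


Using Bayes' theorem:

P(H|E) = P(E|H) × P(H) / P(E)
       = 0.7750 × 0.3500 / 0.3362
       = 0.27125000 / 0.3362
       = 0.8068

The evidence strengthens our belief in H.
Prior: 0.3500 → Posterior: 0.8068


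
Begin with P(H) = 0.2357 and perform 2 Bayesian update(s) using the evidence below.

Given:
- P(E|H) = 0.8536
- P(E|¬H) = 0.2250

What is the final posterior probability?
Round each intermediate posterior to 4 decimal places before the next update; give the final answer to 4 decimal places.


Sequential Bayesian updating:

Initial prior: P(H) = 0.2357

Update 1:
  P(E) = 0.8536 × 0.2357 + 0.2250 × 0.7643 = 0.20119352 + 0.17196750 = 0.37316102
  P(H|E) = 0.20119352 / 0.37316102 = 0.5392

Update 2:
  P(E) = 0.8536 × 0.5392 + 0.2250 × 0.4608 = 0.46026112 + 0.10368000 = 0.56394112
  P(H|E) = 0.46026112 / 0.56394112 = 0.8162

Final posterior: 0.8162


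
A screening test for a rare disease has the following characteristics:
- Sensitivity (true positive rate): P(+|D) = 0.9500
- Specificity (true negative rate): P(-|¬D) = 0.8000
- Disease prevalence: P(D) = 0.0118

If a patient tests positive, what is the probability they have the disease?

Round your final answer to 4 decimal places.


Let D = has disease, + = positive test

Given:
- P(D) = 0.0118 (prevalence)
- P(+|D) = 0.9500 (sensitivity)
- P(-|¬D) = 0.8000 (specificity)
- P(+|¬D) = 0.2000 (false positive rate = 1 - specificity)

Step 1: Find P(+)
P(+) = P(+|D)P(D) + P(+|¬D)P(¬D)
     = 0.9500 × 0.0118 + 0.2000 × 0.9882
     = 0.01121000 + 0.19764000
     = 0.20885000

Step 2: Apply Bayes' theorem for P(D|+)
P(D|+) = P(+|D)P(D) / P(+)
       = 0.01121000 / 0.20885000
       = 0.0537


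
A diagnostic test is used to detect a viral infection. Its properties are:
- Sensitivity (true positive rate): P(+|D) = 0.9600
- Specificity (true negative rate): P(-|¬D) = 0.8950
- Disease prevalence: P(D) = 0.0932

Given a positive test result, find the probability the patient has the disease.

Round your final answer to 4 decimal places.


Let D = has disease, + = positive test

Given:
- P(D) = 0.0932 (prevalence)
- P(+|D) = 0.9600 (sensitivity)
- P(-|¬D) = 0.8950 (specificity)
- P(+|¬D) = 0.1050 (false positive rate = 1 - specificity)

Step 1: Find P(+)
P(+) = P(+|D)P(D) + P(+|¬D)P(¬D)
     = 0.9600 × 0.0932 + 0.1050 × 0.9068
     = 0.08947200 + 0.09521400
     = 0.18468600

Step 2: Apply Bayes' theorem for P(D|+)
P(D|+) = P(+|D)P(D) / P(+)
       = 0.08947200 / 0.18468600
       = 0.4845


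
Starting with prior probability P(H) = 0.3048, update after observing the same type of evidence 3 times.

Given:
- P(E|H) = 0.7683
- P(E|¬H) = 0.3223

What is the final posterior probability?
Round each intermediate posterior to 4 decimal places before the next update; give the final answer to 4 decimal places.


Sequential Bayesian updating:

Initial prior: P(H) = 0.3048

Update 1:
  P(E) = 0.7683 × 0.3048 + 0.3223 × 0.6952 = 0.23417784 + 0.22406296 = 0.45824080
  P(H|E) = 0.23417784 / 0.45824080 = 0.5110

Update 2:
  P(E) = 0.7683 × 0.5110 + 0.3223 × 0.4890 = 0.39260130 + 0.15760470 = 0.55020600
  P(H|E) = 0.39260130 / 0.55020600 = 0.7136

Update 3:
  P(E) = 0.7683 × 0.7136 + 0.3223 × 0.2864 = 0.54825888 + 0.09230672 = 0.64056560
  P(H|E) = 0.54825888 / 0.64056560 = 0.8559

Final posterior: 0.8559


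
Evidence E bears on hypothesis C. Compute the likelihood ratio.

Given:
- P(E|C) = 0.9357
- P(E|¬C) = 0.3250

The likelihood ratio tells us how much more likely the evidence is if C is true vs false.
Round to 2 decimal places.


Likelihood Ratio (LR) = P(E|C) / P(E|¬C)

LR = 0.9357 / 0.3250
   = 2.88

The evidence is 2.88 times more likely if C is true than if C is false.
Since LR > 1, the evidence supports C over ¬C.


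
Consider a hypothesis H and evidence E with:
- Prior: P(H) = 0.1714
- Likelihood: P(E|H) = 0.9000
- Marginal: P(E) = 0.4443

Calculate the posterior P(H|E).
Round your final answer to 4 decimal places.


Using Bayes' theorem:

P(H|E) = P(E|H) × P(H) / P(E)
       = 0.9000 × 0.1714 / 0.4443
       = 0.15426000 / 0.4443
       = 0.3472

The evidence strengthens our belief in H.
Prior: 0.1714 → Posterior: 0.3472


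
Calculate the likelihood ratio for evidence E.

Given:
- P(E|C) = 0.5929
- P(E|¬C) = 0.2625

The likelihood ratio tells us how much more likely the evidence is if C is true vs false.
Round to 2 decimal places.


Likelihood Ratio (LR) = P(E|C) / P(E|¬C)

LR = 0.5929 / 0.2625
   = 2.26

The evidence is 2.26 times more likely if C is true than if C is false.
LR > 1, so observing E raises the odds in favor of C.


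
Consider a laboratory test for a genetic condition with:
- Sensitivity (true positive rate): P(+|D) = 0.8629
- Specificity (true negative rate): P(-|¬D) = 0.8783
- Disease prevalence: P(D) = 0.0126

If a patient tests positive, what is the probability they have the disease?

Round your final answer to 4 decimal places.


Let D = has disease, + = positive test

Given:
- P(D) = 0.0126 (prevalence)
- P(+|D) = 0.8629 (sensitivity)
- P(-|¬D) = 0.8783 (specificity)
- P(+|¬D) = 0.1217 (false positive rate = 1 - specificity)

Step 1: Find P(+)
P(+) = P(+|D)P(D) + P(+|¬D)P(¬D)
     = 0.8629 × 0.0126 + 0.1217 × 0.9874
     = 0.01087254 + 0.12016658
     = 0.13103912

Step 2: Apply Bayes' theorem for P(D|+)
P(D|+) = P(+|D)P(D) / P(+)
       = 0.01087254 / 0.13103912
       = 0.0830


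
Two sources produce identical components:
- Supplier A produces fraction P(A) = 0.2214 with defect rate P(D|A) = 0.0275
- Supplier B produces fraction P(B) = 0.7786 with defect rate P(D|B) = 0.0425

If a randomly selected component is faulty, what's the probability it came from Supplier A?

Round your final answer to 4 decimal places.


Let A = from Supplier A, D = faulty

Given:
- P(A) = 0.2214, P(B) = 0.7786
- P(D|A) = 0.0275, P(D|B) = 0.0425

Step 1: Find P(D)
P(D) = P(D|A)P(A) + P(D|B)P(B)
     = 0.0275 × 0.2214 + 0.0425 × 0.7786
     = 0.00608850 + 0.03309050
     = 0.03917900

Step 2: Apply Bayes' theorem
P(A|D) = P(D|A)P(A) / P(D)
       = 0.00608850 / 0.03917900
       = 0.1554


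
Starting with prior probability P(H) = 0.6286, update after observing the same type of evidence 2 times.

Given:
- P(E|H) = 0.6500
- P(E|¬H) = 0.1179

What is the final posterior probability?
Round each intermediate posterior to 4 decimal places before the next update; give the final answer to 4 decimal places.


Sequential Bayesian updating:

Initial prior: P(H) = 0.6286

Update 1:
  P(E) = 0.6500 × 0.6286 + 0.1179 × 0.3714 = 0.40859000 + 0.04378806 = 0.45237806
  P(H|E) = 0.40859000 / 0.45237806 = 0.9032

Update 2:
  P(E) = 0.6500 × 0.9032 + 0.1179 × 0.0968 = 0.58708000 + 0.01141272 = 0.59849272
  P(H|E) = 0.58708000 / 0.59849272 = 0.9809

Final posterior: 0.9809


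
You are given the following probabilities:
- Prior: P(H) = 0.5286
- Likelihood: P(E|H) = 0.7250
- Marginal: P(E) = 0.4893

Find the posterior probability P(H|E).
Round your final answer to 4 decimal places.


Using Bayes' theorem:

P(H|E) = P(E|H) × P(H) / P(E)
       = 0.7250 × 0.5286 / 0.4893
       = 0.38323500 / 0.4893
       = 0.7832

The evidence strengthens our belief in H.
Prior: 0.5286 → Posterior: 0.7832


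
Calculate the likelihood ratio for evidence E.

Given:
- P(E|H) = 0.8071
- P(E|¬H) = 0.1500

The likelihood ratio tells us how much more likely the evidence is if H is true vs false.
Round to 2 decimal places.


Likelihood Ratio (LR) = P(E|H) / P(E|¬H)

LR = 0.8071 / 0.1500
   = 5.38

The evidence is 5.38 times more likely if H is true than if H is false.
Since LR > 1, the evidence supports H over ¬H.


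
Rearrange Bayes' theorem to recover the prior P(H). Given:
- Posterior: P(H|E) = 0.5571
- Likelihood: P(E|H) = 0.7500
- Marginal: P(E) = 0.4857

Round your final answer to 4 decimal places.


From Bayes' theorem: P(H|E) = P(E|H) × P(H) / P(E)

Rearranging for P(H):
P(H) = P(H|E) × P(E) / P(E|H)
     = 0.5571 × 0.4857 / 0.7500
     = 0.27058347 / 0.7500
     = 0.3608


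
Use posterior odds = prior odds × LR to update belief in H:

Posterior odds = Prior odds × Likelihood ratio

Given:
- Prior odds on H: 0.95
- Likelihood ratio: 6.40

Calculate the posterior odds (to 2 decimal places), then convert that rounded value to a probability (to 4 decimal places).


Step 1: Calculate posterior odds
Posterior odds = Prior odds × LR
               = 0.95 × 6.40
               = 6.08

Step 2: Convert to probability
P(H|E) = Posterior odds / (1 + Posterior odds)
       = 6.08 / (1 + 6.08)
       = 6.08 / 7.08
       = 0.8588

The evidence increased P(H) from 0.4872 to 0.8588.


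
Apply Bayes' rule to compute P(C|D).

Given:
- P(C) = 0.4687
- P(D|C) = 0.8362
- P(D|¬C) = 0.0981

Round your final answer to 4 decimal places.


Bayes' theorem: P(C|D) = P(D|C) × P(C) / P(D)

Step 1: Calculate P(D) using law of total probability
P(D) = P(D|C)P(C) + P(D|¬C)P(¬C)
     = 0.8362 × 0.4687 + 0.0981 × 0.5313
     = 0.39192694 + 0.05212053
     = 0.44404747

Step 2: Apply Bayes' theorem
P(C|D) = P(D|C) × P(C) / P(D)
       = 0.39192694 / 0.44404747
       = 0.8826


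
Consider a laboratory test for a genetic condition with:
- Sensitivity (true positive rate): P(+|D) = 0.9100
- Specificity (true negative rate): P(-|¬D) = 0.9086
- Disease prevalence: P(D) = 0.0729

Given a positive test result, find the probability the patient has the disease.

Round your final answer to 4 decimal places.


Let D = has disease, + = positive test

Given:
- P(D) = 0.0729 (prevalence)
- P(+|D) = 0.9100 (sensitivity)
- P(-|¬D) = 0.9086 (specificity)
- P(+|¬D) = 0.0914 (false positive rate = 1 - specificity)

Step 1: Find P(+)
P(+) = P(+|D)P(D) + P(+|¬D)P(¬D)
     = 0.9100 × 0.0729 + 0.0914 × 0.9271
     = 0.06633900 + 0.08473694
     = 0.15107594

Step 2: Apply Bayes' theorem for P(D|+)
P(D|+) = P(+|D)P(D) / P(+)
       = 0.06633900 / 0.15107594
       = 0.4391


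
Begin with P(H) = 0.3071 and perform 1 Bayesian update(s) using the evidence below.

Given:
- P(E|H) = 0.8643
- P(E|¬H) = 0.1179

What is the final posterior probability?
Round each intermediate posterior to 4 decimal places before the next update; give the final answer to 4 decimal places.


Sequential Bayesian updating:

Initial prior: P(H) = 0.3071

Update 1:
  P(E) = 0.8643 × 0.3071 + 0.1179 × 0.6929 = 0.26542653 + 0.08169291 = 0.34711944
  P(H|E) = 0.26542653 / 0.34711944 = 0.7647

Final posterior: 0.7647


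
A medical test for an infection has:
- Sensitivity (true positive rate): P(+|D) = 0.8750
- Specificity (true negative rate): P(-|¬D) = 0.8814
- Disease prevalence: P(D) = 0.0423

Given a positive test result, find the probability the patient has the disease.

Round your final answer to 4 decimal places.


Let D = has disease, + = positive test

Given:
- P(D) = 0.0423 (prevalence)
- P(+|D) = 0.8750 (sensitivity)
- P(-|¬D) = 0.8814 (specificity)
- P(+|¬D) = 0.1186 (false positive rate = 1 - specificity)

Step 1: Find P(+)
P(+) = P(+|D)P(D) + P(+|¬D)P(¬D)
     = 0.8750 × 0.0423 + 0.1186 × 0.9577
     = 0.03701250 + 0.11358322
     = 0.15059572

Step 2: Apply Bayes' theorem for P(D|+)
P(D|+) = P(+|D)P(D) / P(+)
       = 0.03701250 / 0.15059572
       = 0.2458


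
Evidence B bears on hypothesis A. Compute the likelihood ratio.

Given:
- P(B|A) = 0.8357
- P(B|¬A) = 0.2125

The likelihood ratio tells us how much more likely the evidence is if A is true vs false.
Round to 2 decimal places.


Likelihood Ratio (LR) = P(B|A) / P(B|¬A)

LR = 0.8357 / 0.2125
   = 3.93

The evidence is 3.93 times more likely if A is true than if A is false.
Because LR exceeds 1, B is evidence for A.


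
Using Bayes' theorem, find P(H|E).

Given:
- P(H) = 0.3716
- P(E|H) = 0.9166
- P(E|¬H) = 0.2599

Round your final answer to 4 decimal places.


Bayes' theorem: P(H|E) = P(E|H) × P(H) / P(E)

Step 1: Calculate P(E) using law of total probability
P(E) = P(E|H)P(H) + P(E|¬H)P(¬H)
     = 0.9166 × 0.3716 + 0.2599 × 0.6284
     = 0.34060856 + 0.16332116
     = 0.50392972

Step 2: Apply Bayes' theorem
P(H|E) = P(E|H) × P(H) / P(E)
       = 0.34060856 / 0.50392972
       = 0.6759


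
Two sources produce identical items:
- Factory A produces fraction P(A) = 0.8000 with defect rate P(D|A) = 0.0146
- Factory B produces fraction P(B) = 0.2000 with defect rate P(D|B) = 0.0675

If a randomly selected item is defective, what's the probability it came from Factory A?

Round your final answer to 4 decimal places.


Let A = from Factory A, D = defective

Given:
- P(A) = 0.8000, P(B) = 0.2000
- P(D|A) = 0.0146, P(D|B) = 0.0675

Step 1: Find P(D)
P(D) = P(D|A)P(A) + P(D|B)P(B)
     = 0.0146 × 0.8000 + 0.0675 × 0.2000
     = 0.01168000 + 0.01350000
     = 0.02518000

Step 2: Apply Bayes' theorem
P(A|D) = P(D|A)P(A) / P(D)
       = 0.01168000 / 0.02518000
       = 0.4639


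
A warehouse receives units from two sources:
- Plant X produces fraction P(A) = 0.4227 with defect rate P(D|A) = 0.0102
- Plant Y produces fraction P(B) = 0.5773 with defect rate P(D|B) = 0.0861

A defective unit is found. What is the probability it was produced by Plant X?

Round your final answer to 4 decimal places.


Let A = from Plant X, D = defective

Given:
- P(A) = 0.4227, P(B) = 0.5773
- P(D|A) = 0.0102, P(D|B) = 0.0861

Step 1: Find P(D)
P(D) = P(D|A)P(A) + P(D|B)P(B)
     = 0.0102 × 0.4227 + 0.0861 × 0.5773
     = 0.00431154 + 0.04970553
     = 0.05401707

Step 2: Apply Bayes' theorem
P(A|D) = P(D|A)P(A) / P(D)
       = 0.00431154 / 0.05401707
       = 0.0798


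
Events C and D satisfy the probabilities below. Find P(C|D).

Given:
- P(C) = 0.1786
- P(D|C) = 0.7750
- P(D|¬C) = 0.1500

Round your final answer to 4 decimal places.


Bayes' theorem: P(C|D) = P(D|C) × P(C) / P(D)

Step 1: Calculate P(D) using law of total probability
P(D) = P(D|C)P(C) + P(D|¬C)P(¬C)
     = 0.7750 × 0.1786 + 0.1500 × 0.8214
     = 0.13841500 + 0.12321000
     = 0.26162500

Step 2: Apply Bayes' theorem
P(C|D) = P(D|C) × P(C) / P(D)
       = 0.13841500 / 0.26162500
       = 0.5291


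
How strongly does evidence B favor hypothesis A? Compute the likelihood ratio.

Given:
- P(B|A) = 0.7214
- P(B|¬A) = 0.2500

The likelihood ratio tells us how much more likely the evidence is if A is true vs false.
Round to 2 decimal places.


Likelihood Ratio (LR) = P(B|A) / P(B|¬A)

LR = 0.7214 / 0.2500
   = 2.89

The evidence is 2.89 times more likely if A is true than if A is false.
Because LR exceeds 1, B is evidence for A.


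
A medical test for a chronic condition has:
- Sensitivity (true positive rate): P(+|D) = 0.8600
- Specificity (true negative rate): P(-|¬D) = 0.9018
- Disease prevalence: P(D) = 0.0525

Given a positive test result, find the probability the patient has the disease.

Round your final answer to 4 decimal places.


Let D = has disease, + = positive test

Given:
- P(D) = 0.0525 (prevalence)
- P(+|D) = 0.8600 (sensitivity)
- P(-|¬D) = 0.9018 (specificity)
- P(+|¬D) = 0.0982 (false positive rate = 1 - specificity)

Step 1: Find P(+)
P(+) = P(+|D)P(D) + P(+|¬D)P(¬D)
     = 0.8600 × 0.0525 + 0.0982 × 0.9475
     = 0.04515000 + 0.09304450
     = 0.13819450

Step 2: Apply Bayes' theorem for P(D|+)
P(D|+) = P(+|D)P(D) / P(+)
       = 0.04515000 / 0.13819450
       = 0.3267


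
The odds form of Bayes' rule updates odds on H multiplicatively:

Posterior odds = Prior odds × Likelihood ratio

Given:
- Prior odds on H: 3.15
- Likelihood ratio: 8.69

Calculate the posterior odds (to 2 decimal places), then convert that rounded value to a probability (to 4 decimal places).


Step 1: Calculate posterior odds
Posterior odds = Prior odds × LR
               = 3.15 × 8.69
               = 27.37

Step 2: Convert to probability
P(H|E) = Posterior odds / (1 + Posterior odds)
       = 27.37 / (1 + 27.37)
       = 27.37 / 28.37
       = 0.9648

The evidence increased P(H) from 0.7590 to 0.9648.


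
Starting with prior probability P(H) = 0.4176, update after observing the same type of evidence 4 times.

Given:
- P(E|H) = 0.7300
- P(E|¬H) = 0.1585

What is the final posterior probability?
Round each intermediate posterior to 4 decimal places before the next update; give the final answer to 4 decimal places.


Sequential Bayesian updating:

Initial prior: P(H) = 0.4176

Update 1:
  P(E) = 0.7300 × 0.4176 + 0.1585 × 0.5824 = 0.30484800 + 0.09231040 = 0.39715840
  P(H|E) = 0.30484800 / 0.39715840 = 0.7676

Update 2:
  P(E) = 0.7300 × 0.7676 + 0.1585 × 0.2324 = 0.56034800 + 0.03683540 = 0.59718340
  P(H|E) = 0.56034800 / 0.59718340 = 0.9383

Update 3:
  P(E) = 0.7300 × 0.9383 + 0.1585 × 0.0617 = 0.68495900 + 0.00977945 = 0.69473845
  P(H|E) = 0.68495900 / 0.69473845 = 0.9859

Update 4:
  P(E) = 0.7300 × 0.9859 + 0.1585 × 0.0141 = 0.71970700 + 0.00223485 = 0.72194185
  P(H|E) = 0.71970700 / 0.72194185 = 0.9969

Final posterior: 0.9969


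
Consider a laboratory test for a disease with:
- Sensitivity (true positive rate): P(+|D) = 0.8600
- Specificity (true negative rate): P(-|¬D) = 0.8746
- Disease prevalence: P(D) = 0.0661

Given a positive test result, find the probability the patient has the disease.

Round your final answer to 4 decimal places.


Let D = has disease, + = positive test

Given:
- P(D) = 0.0661 (prevalence)
- P(+|D) = 0.8600 (sensitivity)
- P(-|¬D) = 0.8746 (specificity)
- P(+|¬D) = 0.1254 (false positive rate = 1 - specificity)

Step 1: Find P(+)
P(+) = P(+|D)P(D) + P(+|¬D)P(¬D)
     = 0.8600 × 0.0661 + 0.1254 × 0.9339
     = 0.05684600 + 0.11711106
     = 0.17395706

Step 2: Apply Bayes' theorem for P(D|+)
P(D|+) = P(+|D)P(D) / P(+)
       = 0.05684600 / 0.17395706
       = 0.3268


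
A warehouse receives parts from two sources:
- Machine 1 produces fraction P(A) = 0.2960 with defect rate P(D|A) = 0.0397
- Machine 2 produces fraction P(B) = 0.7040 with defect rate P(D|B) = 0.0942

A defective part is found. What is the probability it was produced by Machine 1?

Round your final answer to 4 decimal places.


Let A = from Machine 1, D = defective

Given:
- P(A) = 0.2960, P(B) = 0.7040
- P(D|A) = 0.0397, P(D|B) = 0.0942

Step 1: Find P(D)
P(D) = P(D|A)P(A) + P(D|B)P(B)
     = 0.0397 × 0.2960 + 0.0942 × 0.7040
     = 0.01175120 + 0.06631680
     = 0.07806800

Step 2: Apply Bayes' theorem
P(A|D) = P(D|A)P(A) / P(D)
       = 0.01175120 / 0.07806800
       = 0.1505


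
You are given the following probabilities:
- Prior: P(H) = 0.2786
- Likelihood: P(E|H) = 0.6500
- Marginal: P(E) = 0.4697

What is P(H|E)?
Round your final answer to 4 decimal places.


Using Bayes' theorem:

P(H|E) = P(E|H) × P(H) / P(E)
       = 0.6500 × 0.2786 / 0.4697
       = 0.18109000 / 0.4697
       = 0.3855

The evidence strengthens our belief in H.
Prior: 0.2786 → Posterior: 0.3855


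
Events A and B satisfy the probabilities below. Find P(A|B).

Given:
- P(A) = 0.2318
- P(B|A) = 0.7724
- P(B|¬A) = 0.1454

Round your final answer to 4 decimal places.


Bayes' theorem: P(A|B) = P(B|A) × P(A) / P(B)

Step 1: Calculate P(B) using law of total probability
P(B) = P(B|A)P(A) + P(B|¬A)P(¬A)
     = 0.7724 × 0.2318 + 0.1454 × 0.7682
     = 0.17904232 + 0.11169628
     = 0.29073860

Step 2: Apply Bayes' theorem
P(A|B) = P(B|A) × P(A) / P(B)
       = 0.17904232 / 0.29073860
       = 0.6158
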